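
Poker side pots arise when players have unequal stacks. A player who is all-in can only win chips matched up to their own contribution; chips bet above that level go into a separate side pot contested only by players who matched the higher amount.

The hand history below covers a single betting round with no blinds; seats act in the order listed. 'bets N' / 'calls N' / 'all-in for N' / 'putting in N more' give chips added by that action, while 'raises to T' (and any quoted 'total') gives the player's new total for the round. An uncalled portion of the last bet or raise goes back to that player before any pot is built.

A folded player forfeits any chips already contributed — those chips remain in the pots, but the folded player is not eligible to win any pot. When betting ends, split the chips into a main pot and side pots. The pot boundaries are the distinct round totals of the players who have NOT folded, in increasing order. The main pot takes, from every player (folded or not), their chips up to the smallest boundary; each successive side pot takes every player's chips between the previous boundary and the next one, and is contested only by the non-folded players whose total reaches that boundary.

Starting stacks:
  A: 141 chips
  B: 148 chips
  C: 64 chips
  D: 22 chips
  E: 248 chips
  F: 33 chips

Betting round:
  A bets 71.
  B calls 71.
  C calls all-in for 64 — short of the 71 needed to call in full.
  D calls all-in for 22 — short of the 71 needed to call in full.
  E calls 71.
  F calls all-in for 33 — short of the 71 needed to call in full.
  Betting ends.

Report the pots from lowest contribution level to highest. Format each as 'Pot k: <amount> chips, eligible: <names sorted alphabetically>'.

Contributions: A=71, B=71, C=64, D=22, E=71, F=33
Pot levels (distinct totals of non-folded players): 22, 33, 64, 71
Layer 1-22: 22 each from A, B, C, D, E, F = 22*6 = 132 chips; eligible A, B, C, D, E, F
Layer 23-33: 11 each from A, B, C, E, F = 11*5 = 55 chips; eligible A, B, C, E, F
Layer 34-64: 31 each from A, B, C, E = 31*4 = 124 chips; eligible A, B, C, E
Layer 65-71: 7 each from A, B, E = 7*3 = 21 chips; eligible A, B, E

Pot 1: 132 chips, eligible: A, B, C, D, E, F
Pot 2: 55 chips, eligible: A, B, C, E, F
Pot 3: 124 chips, eligible: A, B, C, E
Pot 4: 21 chips, eligible: A, B, E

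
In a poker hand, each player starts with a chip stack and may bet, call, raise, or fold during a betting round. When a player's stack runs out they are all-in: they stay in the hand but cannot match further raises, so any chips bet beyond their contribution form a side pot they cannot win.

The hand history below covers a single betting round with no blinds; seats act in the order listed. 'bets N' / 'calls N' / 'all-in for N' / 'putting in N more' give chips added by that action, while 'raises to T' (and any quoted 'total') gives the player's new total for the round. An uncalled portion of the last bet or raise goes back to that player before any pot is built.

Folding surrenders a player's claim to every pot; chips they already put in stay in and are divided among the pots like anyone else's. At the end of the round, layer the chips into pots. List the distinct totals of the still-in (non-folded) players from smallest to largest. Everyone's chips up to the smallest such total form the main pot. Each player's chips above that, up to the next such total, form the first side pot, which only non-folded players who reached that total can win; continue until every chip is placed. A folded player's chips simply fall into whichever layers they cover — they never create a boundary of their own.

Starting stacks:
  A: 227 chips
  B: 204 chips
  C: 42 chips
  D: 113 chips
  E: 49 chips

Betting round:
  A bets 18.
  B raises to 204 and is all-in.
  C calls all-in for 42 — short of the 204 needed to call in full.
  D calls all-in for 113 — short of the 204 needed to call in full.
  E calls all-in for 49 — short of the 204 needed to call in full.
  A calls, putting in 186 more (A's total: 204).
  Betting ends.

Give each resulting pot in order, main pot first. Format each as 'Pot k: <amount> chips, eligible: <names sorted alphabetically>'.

Contributions: A=204, B=204, C=42, D=113, E=49
Pot levels (distinct totals of non-folded players): 42, 49, 113, 204
Layer 1-42: 42 each from A, B, C, D, E = 42*5 = 210 chips; eligible A, B, C, D, E
Layer 43-49: 7 each from A, B, D, E = 7*4 = 28 chips; eligible A, B, D, E
Layer 50-113: 64 each from A, B, D = 64*3 = 192 chips; eligible A, B, D
Layer 114-204: 91 each from A, B = 91*2 = 182 chips; eligible A, B

Pot 1: 210 chips, eligible: A, B, C, D, E
Pot 2: 28 chips, eligible: A, B, D, E
Pot 3: 192 chips, eligible: A, B, D
Pot 4: 182 chips, eligible: A, B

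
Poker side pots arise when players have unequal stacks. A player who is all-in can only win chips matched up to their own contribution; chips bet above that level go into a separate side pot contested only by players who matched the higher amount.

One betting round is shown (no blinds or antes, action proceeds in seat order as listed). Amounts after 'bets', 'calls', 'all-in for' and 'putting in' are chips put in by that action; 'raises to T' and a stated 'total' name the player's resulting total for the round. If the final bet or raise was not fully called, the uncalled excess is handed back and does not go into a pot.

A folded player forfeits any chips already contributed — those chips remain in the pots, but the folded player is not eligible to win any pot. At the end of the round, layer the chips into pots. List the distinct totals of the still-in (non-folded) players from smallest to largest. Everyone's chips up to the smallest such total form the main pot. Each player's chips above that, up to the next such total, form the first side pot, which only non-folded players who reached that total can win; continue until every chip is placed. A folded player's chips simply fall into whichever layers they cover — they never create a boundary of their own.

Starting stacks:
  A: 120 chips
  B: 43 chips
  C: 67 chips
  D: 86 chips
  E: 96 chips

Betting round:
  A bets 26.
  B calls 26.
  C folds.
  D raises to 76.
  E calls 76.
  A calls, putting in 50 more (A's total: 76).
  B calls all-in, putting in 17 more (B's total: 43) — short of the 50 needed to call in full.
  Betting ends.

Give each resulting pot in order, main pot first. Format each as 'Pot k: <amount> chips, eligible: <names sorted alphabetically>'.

Pot 1: 172 chips, eligible: A, B, D, E
Pot 2: 99 chips, eligible: A, D, E

Derivation:
Contributions: A=76, B=43, D=76, E=76
Folded: C
Pot levels (distinct totals of non-folded players): 43, 76
Layer 1-43: 43 each from A, B, D, E = 43*4 = 172 chips; eligible A, B, D, E
Layer 44-76: 33 each from A, D, E = 33*3 = 99 chips; eligible A, D, E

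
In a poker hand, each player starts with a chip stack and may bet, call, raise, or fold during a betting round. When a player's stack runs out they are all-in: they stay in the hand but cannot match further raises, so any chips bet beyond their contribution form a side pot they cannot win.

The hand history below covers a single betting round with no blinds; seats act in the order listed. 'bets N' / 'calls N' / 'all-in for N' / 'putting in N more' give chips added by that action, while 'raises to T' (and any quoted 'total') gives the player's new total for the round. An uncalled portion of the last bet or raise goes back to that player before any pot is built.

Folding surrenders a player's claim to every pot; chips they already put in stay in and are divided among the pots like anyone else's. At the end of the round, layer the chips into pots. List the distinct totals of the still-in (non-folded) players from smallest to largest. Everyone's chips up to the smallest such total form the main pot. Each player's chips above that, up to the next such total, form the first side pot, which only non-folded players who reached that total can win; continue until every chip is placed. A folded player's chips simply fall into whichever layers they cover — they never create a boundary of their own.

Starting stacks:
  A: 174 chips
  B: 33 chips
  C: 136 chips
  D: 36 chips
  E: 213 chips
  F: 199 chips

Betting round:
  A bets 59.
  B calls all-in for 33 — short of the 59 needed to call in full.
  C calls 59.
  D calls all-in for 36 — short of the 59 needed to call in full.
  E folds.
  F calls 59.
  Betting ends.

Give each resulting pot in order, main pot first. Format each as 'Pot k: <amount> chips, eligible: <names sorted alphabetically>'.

Pot 1: 165 chips, eligible: A, B, C, D, F
Pot 2: 12 chips, eligible: A, C, D, F
Pot 3: 69 chips, eligible: A, C, F

Derivation:
Contributions: A=59, B=33, C=59, D=36, F=59
Folded: E
Pot levels (distinct totals of non-folded players): 33, 36, 59
Layer 1-33: 33 each from A, B, C, D, F = 33*5 = 165 chips; eligible A, B, C, D, F
Layer 34-36: 3 each from A, C, D, F = 3*4 = 12 chips; eligible A, C, D, F
Layer 37-59: 23 each from A, C, F = 23*3 = 69 chips; eligible A, C, F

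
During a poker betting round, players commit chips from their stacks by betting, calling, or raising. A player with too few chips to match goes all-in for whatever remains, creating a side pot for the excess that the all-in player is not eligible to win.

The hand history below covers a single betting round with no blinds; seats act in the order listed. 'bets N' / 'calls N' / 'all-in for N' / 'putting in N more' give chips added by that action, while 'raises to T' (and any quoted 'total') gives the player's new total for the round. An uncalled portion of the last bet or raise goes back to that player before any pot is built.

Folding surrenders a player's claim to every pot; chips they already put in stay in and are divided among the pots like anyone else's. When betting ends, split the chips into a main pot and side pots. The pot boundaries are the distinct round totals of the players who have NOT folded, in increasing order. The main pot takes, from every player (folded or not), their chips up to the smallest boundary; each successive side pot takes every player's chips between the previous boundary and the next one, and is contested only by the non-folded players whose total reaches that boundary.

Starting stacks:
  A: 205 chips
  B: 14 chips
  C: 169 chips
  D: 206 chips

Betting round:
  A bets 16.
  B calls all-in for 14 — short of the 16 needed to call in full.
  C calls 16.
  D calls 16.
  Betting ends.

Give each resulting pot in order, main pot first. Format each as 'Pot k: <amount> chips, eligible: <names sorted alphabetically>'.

Pot 1: 56 chips, eligible: A, B, C, D
Pot 2: 6 chips, eligible: A, C, D

Derivation:
Contributions: A=16, B=14, C=16, D=16
Pot levels (distinct totals of non-folded players): 14, 16
Layer 1-14: 14 each from A, B, C, D = 14*4 = 56 chips; eligible A, B, C, D
Layer 15-16: 2 each from A, C, D = 2*3 = 6 chips; eligible A, C, D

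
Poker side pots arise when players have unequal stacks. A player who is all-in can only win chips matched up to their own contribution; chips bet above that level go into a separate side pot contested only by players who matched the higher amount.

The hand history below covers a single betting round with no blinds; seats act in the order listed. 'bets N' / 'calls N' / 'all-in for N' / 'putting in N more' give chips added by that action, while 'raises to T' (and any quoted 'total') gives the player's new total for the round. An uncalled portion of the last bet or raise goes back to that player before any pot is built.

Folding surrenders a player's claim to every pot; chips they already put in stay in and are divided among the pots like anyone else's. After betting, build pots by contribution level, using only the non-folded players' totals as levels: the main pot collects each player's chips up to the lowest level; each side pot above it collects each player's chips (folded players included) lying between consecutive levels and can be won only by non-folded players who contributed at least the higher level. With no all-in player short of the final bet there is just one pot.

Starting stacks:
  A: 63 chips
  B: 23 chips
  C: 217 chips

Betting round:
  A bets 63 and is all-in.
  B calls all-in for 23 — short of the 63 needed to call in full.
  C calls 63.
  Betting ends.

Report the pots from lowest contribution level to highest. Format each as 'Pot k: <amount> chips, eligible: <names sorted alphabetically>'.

Contributions: A=63, B=23, C=63
Pot levels (distinct totals of non-folded players): 23, 63
Layer 1-23: 23 each from A, B, C = 23*3 = 69 chips; eligible A, B, C
Layer 24-63: 40 each from A, C = 40*2 = 80 chips; eligible A, C

Pot 1: 69 chips, eligible: A, B, C
Pot 2: 80 chips, eligible: A, C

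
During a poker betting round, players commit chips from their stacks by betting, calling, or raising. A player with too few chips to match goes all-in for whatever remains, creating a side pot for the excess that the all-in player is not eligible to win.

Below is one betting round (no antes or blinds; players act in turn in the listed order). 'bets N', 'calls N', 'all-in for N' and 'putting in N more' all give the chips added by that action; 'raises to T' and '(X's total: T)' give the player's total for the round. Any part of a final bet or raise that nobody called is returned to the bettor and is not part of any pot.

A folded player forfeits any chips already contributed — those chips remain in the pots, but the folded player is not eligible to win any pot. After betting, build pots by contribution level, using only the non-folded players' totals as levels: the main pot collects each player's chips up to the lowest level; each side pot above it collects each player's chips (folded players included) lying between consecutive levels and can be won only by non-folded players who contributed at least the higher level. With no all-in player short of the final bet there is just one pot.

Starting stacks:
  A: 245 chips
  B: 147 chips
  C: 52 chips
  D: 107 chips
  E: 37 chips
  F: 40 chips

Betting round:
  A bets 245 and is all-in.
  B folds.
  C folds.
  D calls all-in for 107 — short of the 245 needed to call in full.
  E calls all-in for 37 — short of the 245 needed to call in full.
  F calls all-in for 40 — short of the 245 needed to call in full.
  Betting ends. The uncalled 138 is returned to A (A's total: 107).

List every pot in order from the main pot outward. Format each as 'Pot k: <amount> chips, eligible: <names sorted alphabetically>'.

Pot 1: 148 chips, eligible: A, D, E, F
Pot 2: 9 chips, eligible: A, D, F
Pot 3: 134 chips, eligible: A, D

Derivation:
Contributions (after 138 returned to A): A=107, D=107, E=37, F=40
Folded: B, C
Pot levels (distinct totals of non-folded players): 37, 40, 107
Layer 1-37: 37 each from A, D, E, F = 37*4 = 148 chips; eligible A, D, E, F
Layer 38-40: 3 each from A, D, F = 3*3 = 9 chips; eligible A, D, F
Layer 41-107: 67 each from A, D = 67*2 = 134 chips; eligible A, D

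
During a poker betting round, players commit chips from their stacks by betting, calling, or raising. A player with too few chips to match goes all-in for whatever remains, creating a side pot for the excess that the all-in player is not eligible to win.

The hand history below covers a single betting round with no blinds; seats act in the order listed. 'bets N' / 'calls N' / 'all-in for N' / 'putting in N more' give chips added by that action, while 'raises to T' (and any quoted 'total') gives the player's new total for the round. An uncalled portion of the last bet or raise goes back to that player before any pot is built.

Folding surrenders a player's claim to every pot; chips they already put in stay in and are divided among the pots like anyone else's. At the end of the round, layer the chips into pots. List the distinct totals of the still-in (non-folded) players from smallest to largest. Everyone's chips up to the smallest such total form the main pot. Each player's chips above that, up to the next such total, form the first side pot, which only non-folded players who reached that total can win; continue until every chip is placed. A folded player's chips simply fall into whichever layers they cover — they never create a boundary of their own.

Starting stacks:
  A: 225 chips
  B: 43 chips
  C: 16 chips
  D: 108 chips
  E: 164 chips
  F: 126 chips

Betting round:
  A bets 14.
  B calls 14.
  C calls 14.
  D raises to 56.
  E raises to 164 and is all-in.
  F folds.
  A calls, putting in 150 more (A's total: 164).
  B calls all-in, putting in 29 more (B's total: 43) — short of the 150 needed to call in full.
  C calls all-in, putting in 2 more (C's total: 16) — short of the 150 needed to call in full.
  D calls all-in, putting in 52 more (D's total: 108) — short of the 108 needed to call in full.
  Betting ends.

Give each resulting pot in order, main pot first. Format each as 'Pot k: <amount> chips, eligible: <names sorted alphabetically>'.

Pot 1: 80 chips, eligible: A, B, C, D, E
Pot 2: 108 chips, eligible: A, B, D, E
Pot 3: 195 chips, eligible: A, D, E
Pot 4: 112 chips, eligible: A, E

Derivation:
Contributions: A=164, B=43, C=16, D=108, E=164
Folded: F
Pot levels (distinct totals of non-folded players): 16, 43, 108, 164
Layer 1-16: 16 each from A, B, C, D, E = 16*5 = 80 chips; eligible A, B, C, D, E
Layer 17-43: 27 each from A, B, D, E = 27*4 = 108 chips; eligible A, B, D, E
Layer 44-108: 65 each from A, D, E = 65*3 = 195 chips; eligible A, D, E
Layer 109-164: 56 each from A, E = 56*2 = 112 chips; eligible A, E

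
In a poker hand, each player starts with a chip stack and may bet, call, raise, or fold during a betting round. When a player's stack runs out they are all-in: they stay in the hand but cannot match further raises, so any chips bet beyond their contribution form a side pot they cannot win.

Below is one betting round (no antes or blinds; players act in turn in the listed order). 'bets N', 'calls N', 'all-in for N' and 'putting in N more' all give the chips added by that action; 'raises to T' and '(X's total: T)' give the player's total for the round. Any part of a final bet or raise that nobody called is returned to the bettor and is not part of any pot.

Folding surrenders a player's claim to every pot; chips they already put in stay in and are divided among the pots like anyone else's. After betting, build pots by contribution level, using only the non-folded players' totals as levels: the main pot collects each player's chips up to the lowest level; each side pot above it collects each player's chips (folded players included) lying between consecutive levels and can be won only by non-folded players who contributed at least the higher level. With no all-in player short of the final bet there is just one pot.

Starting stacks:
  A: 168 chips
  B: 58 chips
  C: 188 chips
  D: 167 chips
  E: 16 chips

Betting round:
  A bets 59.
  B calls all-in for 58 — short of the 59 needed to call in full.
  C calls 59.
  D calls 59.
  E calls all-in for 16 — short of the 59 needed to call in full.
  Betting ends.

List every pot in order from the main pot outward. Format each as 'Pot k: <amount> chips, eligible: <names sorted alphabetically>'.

Pot 1: 80 chips, eligible: A, B, C, D, E
Pot 2: 168 chips, eligible: A, B, C, D
Pot 3: 3 chips, eligible: A, C, D

Derivation:
Contributions: A=59, B=58, C=59, D=59, E=16
Pot levels (distinct totals of non-folded players): 16, 58, 59
Layer 1-16: 16 each from A, B, C, D, E = 16*5 = 80 chips; eligible A, B, C, D, E
Layer 17-58: 42 each from A, B, C, D = 42*4 = 168 chips; eligible A, B, C, D
Layer 59-59: 1 each from A, C, D = 1*3 = 3 chips; eligible A, C, D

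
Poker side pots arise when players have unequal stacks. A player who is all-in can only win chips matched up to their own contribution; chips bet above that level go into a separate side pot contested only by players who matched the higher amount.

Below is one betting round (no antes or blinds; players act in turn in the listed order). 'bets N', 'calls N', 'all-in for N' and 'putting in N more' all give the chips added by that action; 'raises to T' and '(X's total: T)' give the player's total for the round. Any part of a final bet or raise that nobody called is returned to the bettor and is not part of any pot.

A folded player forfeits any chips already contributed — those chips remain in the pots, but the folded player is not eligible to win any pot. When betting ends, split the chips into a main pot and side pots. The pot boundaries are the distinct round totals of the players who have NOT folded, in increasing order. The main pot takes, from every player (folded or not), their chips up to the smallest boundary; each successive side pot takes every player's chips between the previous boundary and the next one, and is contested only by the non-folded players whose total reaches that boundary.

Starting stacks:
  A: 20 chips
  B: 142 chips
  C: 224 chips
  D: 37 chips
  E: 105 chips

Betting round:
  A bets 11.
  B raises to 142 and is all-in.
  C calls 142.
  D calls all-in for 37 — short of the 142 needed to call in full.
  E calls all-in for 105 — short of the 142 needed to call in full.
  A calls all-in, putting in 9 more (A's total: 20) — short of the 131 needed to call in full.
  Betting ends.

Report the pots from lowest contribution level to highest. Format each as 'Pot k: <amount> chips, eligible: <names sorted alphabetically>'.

Pot 1: 100 chips, eligible: A, B, C, D, E
Pot 2: 68 chips, eligible: B, C, D, E
Pot 3: 204 chips, eligible: B, C, E
Pot 4: 74 chips, eligible: B, C

Derivation:
Contributions: A=20, B=142, C=142, D=37, E=105
Pot levels (distinct totals of non-folded players): 20, 37, 105, 142
Layer 1-20: 20 each from A, B, C, D, E = 20*5 = 100 chips; eligible A, B, C, D, E
Layer 21-37: 17 each from B, C, D, E = 17*4 = 68 chips; eligible B, C, D, E
Layer 38-105: 68 each from B, C, E = 68*3 = 204 chips; eligible B, C, E
Layer 106-142: 37 each from B, C = 37*2 = 74 chips; eligible B, C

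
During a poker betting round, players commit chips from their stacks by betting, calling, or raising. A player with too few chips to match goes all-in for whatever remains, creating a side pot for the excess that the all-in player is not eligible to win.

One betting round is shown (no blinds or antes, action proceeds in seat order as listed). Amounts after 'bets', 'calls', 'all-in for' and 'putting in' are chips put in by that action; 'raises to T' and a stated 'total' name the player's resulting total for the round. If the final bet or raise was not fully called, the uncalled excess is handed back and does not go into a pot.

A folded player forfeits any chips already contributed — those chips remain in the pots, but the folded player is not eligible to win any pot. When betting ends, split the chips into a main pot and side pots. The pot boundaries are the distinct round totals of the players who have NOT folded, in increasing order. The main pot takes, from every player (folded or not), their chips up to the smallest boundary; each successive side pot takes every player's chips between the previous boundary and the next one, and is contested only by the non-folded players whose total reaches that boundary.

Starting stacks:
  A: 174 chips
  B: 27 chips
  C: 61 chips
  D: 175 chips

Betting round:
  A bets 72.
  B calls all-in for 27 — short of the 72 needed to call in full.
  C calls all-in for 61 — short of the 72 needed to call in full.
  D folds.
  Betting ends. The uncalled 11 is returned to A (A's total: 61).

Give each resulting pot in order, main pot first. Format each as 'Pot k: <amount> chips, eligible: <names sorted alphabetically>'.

Contributions (after 11 returned to A): A=61, B=27, C=61
Folded: D
Pot levels (distinct totals of non-folded players): 27, 61
Layer 1-27: 27 each from A, B, C = 27*3 = 81 chips; eligible A, B, C
Layer 28-61: 34 each from A, C = 34*2 = 68 chips; eligible A, C

Pot 1: 81 chips, eligible: A, B, C
Pot 2: 68 chips, eligible: A, C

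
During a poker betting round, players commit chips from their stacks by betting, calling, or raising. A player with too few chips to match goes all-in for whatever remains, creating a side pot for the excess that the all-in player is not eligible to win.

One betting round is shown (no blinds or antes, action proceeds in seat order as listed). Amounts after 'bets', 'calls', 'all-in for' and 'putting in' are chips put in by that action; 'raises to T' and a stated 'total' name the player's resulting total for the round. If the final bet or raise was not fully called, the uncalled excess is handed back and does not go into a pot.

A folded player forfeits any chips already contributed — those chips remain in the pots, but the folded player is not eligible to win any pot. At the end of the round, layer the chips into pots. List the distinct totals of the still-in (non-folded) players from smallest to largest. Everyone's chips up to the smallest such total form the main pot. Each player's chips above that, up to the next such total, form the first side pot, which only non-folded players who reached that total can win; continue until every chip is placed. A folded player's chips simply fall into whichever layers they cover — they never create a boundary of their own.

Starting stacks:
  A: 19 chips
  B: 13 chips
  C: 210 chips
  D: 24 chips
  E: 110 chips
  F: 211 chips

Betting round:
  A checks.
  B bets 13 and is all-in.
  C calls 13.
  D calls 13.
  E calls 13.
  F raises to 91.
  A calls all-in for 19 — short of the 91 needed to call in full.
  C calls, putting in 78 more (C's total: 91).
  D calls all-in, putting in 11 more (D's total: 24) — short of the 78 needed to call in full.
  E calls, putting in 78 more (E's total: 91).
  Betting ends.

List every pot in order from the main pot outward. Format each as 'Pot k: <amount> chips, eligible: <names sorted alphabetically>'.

Contributions: A=19, B=13, C=91, D=24, E=91, F=91
Pot levels (distinct totals of non-folded players): 13, 19, 24, 91
Layer 1-13: 13 each from A, B, C, D, E, F = 13*6 = 78 chips; eligible A, B, C, D, E, F
Layer 14-19: 6 each from A, C, D, E, F = 6*5 = 30 chips; eligible A, C, D, E, F
Layer 20-24: 5 each from C, D, E, F = 5*4 = 20 chips; eligible C, D, E, F
Layer 25-91: 67 each from C, E, F = 67*3 = 201 chips; eligible C, E, F

Pot 1: 78 chips, eligible: A, B, C, D, E, F
Pot 2: 30 chips, eligible: A, C, D, E, F
Pot 3: 20 chips, eligible: C, D, E, F
Pot 4: 201 chips, eligible: C, E, F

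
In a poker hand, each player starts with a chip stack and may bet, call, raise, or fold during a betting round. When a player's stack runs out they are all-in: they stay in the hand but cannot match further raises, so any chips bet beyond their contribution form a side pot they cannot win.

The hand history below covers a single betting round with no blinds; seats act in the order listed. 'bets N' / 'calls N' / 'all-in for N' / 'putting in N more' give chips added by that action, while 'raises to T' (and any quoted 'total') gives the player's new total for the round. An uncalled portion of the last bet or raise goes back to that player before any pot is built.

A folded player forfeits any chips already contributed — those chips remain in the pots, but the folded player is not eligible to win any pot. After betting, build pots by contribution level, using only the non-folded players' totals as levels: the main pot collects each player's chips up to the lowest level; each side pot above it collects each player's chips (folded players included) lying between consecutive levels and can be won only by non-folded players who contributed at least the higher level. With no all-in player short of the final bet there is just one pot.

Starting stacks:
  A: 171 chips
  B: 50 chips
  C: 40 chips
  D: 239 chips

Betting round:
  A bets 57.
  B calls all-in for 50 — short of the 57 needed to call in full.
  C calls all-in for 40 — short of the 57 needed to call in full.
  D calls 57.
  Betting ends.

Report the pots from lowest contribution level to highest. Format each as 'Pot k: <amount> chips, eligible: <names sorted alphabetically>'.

Contributions: A=57, B=50, C=40, D=57
Pot levels (distinct totals of non-folded players): 40, 50, 57
Layer 1-40: 40 each from A, B, C, D = 40*4 = 160 chips; eligible A, B, C, D
Layer 41-50: 10 each from A, B, D = 10*3 = 30 chips; eligible A, B, D
Layer 51-57: 7 each from A, D = 7*2 = 14 chips; eligible A, D

Pot 1: 160 chips, eligible: A, B, C, D
Pot 2: 30 chips, eligible: A, B, D
Pot 3: 14 chips, eligible: A, D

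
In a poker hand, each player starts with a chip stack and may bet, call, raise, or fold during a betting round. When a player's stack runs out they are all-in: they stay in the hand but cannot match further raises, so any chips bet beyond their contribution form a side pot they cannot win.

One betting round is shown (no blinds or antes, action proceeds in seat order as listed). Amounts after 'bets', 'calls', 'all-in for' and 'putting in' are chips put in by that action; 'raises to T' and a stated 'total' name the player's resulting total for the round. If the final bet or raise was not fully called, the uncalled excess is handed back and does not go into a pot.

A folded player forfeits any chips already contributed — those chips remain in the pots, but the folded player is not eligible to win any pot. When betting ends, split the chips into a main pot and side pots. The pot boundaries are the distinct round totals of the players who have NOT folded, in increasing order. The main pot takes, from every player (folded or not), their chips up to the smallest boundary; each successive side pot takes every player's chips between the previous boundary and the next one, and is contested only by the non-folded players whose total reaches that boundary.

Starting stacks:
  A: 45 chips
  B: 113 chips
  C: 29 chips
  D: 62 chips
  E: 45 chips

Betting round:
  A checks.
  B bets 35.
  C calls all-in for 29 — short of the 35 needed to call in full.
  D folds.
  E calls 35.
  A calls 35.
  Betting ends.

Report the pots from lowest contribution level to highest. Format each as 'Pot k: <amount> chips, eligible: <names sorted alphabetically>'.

Pot 1: 116 chips, eligible: A, B, C, E
Pot 2: 18 chips, eligible: A, B, E

Derivation:
Contributions: A=35, B=35, C=29, E=35
Folded: D
Pot levels (distinct totals of non-folded players): 29, 35
Layer 1-29: 29 each from A, B, C, E = 29*4 = 116 chips; eligible A, B, C, E
Layer 30-35: 6 each from A, B, E = 6*3 = 18 chips; eligible A, B, E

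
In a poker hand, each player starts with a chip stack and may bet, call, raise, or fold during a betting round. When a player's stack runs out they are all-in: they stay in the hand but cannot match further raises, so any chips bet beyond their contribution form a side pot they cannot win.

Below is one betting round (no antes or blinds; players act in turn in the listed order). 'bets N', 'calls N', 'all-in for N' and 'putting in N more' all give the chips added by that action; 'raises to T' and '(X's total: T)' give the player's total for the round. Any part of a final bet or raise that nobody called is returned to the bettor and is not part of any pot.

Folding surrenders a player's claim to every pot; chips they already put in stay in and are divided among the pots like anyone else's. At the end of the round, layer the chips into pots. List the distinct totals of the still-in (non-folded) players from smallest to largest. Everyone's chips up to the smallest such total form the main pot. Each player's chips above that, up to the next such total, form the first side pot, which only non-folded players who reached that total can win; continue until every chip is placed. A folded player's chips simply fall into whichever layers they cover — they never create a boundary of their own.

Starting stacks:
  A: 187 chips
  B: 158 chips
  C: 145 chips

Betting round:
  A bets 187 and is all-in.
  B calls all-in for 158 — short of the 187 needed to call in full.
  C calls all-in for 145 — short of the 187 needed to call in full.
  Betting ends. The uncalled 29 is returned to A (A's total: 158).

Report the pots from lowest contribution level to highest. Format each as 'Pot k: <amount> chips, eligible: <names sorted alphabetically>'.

Contributions (after 29 returned to A): A=158, B=158, C=145
Pot levels (distinct totals of non-folded players): 145, 158
Layer 1-145: 145 each from A, B, C = 145*3 = 435 chips; eligible A, B, C
Layer 146-158: 13 each from A, B = 13*2 = 26 chips; eligible A, B

Pot 1: 435 chips, eligible: A, B, C
Pot 2: 26 chips, eligible: A, B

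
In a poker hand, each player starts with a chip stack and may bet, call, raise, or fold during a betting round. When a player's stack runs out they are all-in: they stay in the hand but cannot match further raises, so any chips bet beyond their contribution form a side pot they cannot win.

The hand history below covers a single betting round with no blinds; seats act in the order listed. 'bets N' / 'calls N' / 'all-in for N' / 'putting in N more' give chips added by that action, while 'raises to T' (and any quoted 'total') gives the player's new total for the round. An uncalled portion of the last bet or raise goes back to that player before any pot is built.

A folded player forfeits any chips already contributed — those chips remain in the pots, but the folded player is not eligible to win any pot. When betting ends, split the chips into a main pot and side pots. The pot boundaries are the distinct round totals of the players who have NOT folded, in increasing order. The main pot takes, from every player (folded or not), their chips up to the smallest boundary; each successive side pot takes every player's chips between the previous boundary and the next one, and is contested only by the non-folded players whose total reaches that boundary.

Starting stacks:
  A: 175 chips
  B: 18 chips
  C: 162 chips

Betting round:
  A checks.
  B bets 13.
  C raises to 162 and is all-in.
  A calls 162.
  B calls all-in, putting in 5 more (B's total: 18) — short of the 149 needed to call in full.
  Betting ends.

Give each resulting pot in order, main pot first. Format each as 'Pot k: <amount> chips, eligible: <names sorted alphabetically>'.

Pot 1: 54 chips, eligible: A, B, C
Pot 2: 288 chips, eligible: A, C

Derivation:
Contributions: A=162, B=18, C=162
Pot levels (distinct totals of non-folded players): 18, 162
Layer 1-18: 18 each from A, B, C = 18*3 = 54 chips; eligible A, B, C
Layer 19-162: 144 each from A, C = 144*2 = 288 chips; eligible A, C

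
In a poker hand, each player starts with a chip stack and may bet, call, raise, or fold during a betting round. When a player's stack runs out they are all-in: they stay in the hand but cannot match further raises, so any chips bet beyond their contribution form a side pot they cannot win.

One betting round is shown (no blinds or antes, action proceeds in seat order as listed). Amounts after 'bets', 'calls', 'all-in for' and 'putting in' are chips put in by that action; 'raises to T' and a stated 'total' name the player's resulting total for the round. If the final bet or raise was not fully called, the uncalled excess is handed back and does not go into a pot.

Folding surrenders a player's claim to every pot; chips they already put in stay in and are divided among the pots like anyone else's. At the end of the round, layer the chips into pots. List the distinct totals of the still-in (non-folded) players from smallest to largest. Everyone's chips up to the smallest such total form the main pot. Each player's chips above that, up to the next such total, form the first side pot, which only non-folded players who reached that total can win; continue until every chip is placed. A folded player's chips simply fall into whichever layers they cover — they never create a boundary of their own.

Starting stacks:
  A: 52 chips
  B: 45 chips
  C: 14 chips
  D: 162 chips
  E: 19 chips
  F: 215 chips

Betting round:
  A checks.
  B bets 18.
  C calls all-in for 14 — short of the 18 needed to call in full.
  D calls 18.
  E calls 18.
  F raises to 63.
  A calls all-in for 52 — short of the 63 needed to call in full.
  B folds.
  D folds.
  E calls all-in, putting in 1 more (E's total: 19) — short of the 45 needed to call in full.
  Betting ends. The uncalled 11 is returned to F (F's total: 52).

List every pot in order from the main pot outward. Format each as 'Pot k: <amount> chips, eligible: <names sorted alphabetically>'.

Pot 1: 84 chips, eligible: A, C, E, F
Pot 2: 23 chips, eligible: A, E, F
Pot 3: 66 chips, eligible: A, F

Derivation:
Contributions (after 11 returned to F): A=52, B=18, C=14, D=18, E=19, F=52
Folded: B, D
Pot levels (distinct totals of non-folded players): 14, 19, 52
Layer 1-14: 14 each from A, B, C, D, E, F = 14*6 = 84 chips; eligible A, C, E, F
Layer 15-19: A 5 + B 4 + D 4 + E 5 + F 5 = 23 chips; eligible A, E, F
Layer 20-52: 33 each from A, F = 33*2 = 66 chips; eligible A, F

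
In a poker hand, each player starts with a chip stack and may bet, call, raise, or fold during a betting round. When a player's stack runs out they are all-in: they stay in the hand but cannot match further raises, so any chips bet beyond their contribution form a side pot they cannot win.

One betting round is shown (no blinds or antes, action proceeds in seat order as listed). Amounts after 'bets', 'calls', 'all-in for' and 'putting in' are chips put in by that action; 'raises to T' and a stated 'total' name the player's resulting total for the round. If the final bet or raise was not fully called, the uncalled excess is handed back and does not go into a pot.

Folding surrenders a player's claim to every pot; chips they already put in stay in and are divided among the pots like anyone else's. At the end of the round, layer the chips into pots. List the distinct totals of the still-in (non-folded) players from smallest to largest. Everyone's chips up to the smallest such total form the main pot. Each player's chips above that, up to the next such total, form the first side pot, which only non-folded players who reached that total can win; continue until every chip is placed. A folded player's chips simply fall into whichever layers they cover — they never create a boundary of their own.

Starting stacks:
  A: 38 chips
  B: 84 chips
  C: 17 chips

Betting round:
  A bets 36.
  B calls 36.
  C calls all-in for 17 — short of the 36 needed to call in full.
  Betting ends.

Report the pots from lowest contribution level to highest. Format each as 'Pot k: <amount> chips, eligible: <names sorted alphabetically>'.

Contributions: A=36, B=36, C=17
Pot levels (distinct totals of non-folded players): 17, 36
Layer 1-17: 17 each from A, B, C = 17*3 = 51 chips; eligible A, B, C
Layer 18-36: 19 each from A, B = 19*2 = 38 chips; eligible A, B

Pot 1: 51 chips, eligible: A, B, C
Pot 2: 38 chips, eligible: A, B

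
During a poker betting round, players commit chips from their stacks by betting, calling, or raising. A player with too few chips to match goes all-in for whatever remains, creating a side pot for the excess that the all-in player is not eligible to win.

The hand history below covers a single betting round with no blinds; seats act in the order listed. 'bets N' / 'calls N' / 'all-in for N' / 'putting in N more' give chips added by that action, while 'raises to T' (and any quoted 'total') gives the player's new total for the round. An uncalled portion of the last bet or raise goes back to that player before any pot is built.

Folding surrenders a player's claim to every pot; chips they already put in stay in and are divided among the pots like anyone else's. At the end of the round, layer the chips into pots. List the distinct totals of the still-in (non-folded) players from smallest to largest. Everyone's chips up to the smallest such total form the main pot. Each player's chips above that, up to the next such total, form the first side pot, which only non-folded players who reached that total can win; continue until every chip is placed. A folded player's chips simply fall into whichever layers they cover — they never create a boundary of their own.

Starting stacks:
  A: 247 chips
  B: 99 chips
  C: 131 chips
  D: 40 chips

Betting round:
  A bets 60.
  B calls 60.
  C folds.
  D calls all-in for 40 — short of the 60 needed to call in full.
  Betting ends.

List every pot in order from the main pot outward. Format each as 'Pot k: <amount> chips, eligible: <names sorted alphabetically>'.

Pot 1: 120 chips, eligible: A, B, D
Pot 2: 40 chips, eligible: A, B

Derivation:
Contributions: A=60, B=60, D=40
Folded: C
Pot levels (distinct totals of non-folded players): 40, 60
Layer 1-40: 40 each from A, B, D = 40*3 = 120 chips; eligible A, B, D
Layer 41-60: 20 each from A, B = 20*2 = 40 chips; eligible A, B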